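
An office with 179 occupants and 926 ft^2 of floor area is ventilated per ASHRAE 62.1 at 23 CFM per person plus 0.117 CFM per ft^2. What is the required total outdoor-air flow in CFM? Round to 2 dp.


Total = 179*23 + 926*0.117 = 4225.34 CFM

4225.34 CFM


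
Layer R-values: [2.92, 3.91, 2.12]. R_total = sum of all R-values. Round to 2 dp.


R_total = 2.92 + 3.91 + 2.12 = 8.95

8.95


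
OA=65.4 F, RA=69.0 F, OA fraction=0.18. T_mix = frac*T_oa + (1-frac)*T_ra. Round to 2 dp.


T_mix = 0.18*65.4 + 0.82*69.0 = 68.35 F

68.35 F


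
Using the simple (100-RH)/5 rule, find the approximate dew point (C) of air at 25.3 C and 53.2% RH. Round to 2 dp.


Td = 25.3 - (100-53.2)/5 = 15.94 C

15.94 C


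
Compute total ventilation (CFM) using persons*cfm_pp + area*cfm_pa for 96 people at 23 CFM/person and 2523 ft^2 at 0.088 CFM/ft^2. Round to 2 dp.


Total = 96*23 + 2523*0.088 = 2430.02 CFM

2430.02 CFM


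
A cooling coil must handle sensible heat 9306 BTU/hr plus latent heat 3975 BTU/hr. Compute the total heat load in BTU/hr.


Qt = 9306 + 3975 = 13281 BTU/hr

13281 BTU/hr


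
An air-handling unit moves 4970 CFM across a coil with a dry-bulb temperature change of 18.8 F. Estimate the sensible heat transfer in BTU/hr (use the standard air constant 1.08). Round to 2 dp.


Q = 1.08 * 4970 * 18.8 = 100910.88 BTU/hr

100910.88 BTU/hr


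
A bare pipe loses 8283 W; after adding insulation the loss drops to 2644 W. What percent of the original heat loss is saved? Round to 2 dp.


Savings = ((8283-2644)/8283)*100 = 68.08 %

68.08 %


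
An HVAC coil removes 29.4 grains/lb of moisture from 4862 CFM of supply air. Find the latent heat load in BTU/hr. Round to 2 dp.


Q = 0.68 * 4862 * 29.4 = 97201.10 BTU/hr

97201.10 BTU/hr


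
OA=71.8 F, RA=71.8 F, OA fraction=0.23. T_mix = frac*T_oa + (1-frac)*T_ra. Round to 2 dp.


T_mix = 0.23*71.8 + 0.77*71.8 = 71.80 F

71.80 F


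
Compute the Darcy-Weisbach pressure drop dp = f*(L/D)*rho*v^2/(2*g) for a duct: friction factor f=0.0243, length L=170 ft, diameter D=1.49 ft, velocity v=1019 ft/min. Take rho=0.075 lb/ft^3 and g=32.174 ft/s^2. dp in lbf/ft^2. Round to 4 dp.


v_fps = 1019/60 = 16.9833 ft/s
dp = 0.0243*(170/1.49)*0.075*16.9833^2/(2*32.174) = 0.9321 lbf/ft^2

0.9321 lbf/ft^2


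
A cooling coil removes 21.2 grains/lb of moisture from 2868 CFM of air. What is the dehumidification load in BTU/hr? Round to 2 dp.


Q = 0.68 * 2868 * 21.2 = 41345.09 BTU/hr

41345.09 BTU/hr


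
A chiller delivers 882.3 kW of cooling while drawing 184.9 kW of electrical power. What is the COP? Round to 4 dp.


COP = 882.3 / 184.9 = 4.7718

4.7718


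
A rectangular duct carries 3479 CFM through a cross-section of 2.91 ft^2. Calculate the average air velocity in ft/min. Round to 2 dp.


V = 3479 / 2.91 = 1195.53 ft/min

1195.53 ft/min


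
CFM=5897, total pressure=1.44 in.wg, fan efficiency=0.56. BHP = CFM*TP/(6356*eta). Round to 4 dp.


BHP = 5897 * 1.44 / (6356 * 0.56) = 2.3857 hp

2.3857 hp


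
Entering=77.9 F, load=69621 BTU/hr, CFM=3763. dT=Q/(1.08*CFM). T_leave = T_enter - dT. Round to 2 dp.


dT = 69621/(1.08*3763) = 17.1310
T_leave = 77.9 - 17.1310 = 60.77 F

60.77 F


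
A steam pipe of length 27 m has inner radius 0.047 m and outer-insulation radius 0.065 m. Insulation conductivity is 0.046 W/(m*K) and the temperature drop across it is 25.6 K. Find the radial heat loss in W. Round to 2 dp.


Q = 2*pi*0.046*27*25.6/ln(0.065/0.047) = 616.13 W

616.13 W


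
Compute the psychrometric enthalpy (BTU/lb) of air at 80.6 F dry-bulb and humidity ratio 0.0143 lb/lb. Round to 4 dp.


h = 0.24*80.6 + 0.0143*(1061+0.444*80.6) = 35.0280 BTU/lb

35.0280 BTU/lb


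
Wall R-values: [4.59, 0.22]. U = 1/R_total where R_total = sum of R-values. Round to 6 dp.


R_total = 4.59 + 0.22 = 4.81
U = 1/4.81 = 0.207900

0.207900


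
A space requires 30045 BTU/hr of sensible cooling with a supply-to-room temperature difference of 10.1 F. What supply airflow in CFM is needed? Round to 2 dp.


CFM = 30045 / (1.08 * 10.1) = 2754.40

2754.40 CFM


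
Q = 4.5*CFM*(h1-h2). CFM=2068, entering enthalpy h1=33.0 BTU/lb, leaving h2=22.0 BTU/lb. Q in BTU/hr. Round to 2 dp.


Q = 4.5 * 2068 * (33.0 - 22.0) = 102366.00 BTU/hr

102366.00 BTU/hr


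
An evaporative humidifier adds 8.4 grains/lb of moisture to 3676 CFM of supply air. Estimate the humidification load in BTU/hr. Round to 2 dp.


Q = 0.68 * 3676 * 8.4 = 20997.31 BTU/hr

20997.31 BTU/hr


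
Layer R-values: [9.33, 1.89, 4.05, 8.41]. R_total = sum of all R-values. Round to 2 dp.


R_total = 9.33 + 1.89 + 4.05 + 8.41 = 23.68

23.68


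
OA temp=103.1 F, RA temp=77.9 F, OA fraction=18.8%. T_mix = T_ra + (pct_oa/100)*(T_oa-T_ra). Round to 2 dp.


T_mix = 77.9 + (18.8/100)*(103.1-77.9) = 82.64 F

82.64 F


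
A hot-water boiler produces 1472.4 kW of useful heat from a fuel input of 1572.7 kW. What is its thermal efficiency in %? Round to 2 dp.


eta = (1472.4/1572.7)*100 = 93.62 %

93.62 %


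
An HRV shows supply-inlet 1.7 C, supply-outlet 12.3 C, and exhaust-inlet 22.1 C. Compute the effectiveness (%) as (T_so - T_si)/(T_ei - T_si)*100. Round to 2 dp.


eff = (12.3-1.7)/(22.1-1.7)*100 = 51.96 %

51.96 %


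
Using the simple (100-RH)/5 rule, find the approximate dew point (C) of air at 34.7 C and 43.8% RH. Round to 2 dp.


Td = 34.7 - (100-43.8)/5 = 23.46 C

23.46 C


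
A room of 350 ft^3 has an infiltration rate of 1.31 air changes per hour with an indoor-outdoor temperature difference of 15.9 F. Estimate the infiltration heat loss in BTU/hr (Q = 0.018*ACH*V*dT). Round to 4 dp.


Q = 0.018 * 1.31 * 350 * 15.9 = 131.2227 BTU/hr

131.2227 BTU/hr


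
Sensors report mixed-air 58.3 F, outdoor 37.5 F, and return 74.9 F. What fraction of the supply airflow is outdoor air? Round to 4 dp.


frac = (58.3 - 74.9) / (37.5 - 74.9) = 0.4439

0.4439


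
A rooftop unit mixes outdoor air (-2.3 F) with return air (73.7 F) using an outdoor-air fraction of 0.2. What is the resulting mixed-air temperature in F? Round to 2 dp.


T_mix = 0.2*(-2.3) + 0.8*73.7 = 58.50 F

58.50 F


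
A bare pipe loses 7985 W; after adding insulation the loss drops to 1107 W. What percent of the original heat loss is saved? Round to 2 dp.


Savings = ((7985-1107)/7985)*100 = 86.14 %

86.14 %


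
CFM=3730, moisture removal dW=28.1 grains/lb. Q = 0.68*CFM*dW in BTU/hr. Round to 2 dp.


Q = 0.68 * 3730 * 28.1 = 71272.84 BTU/hr

71272.84 BTU/hr


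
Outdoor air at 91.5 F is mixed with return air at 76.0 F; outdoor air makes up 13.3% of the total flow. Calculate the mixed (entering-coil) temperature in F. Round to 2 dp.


T_mix = 76.0 + (13.3/100)*(91.5-76.0) = 78.06 F

78.06 F


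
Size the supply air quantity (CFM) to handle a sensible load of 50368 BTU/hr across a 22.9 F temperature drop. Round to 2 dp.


CFM = 50368 / (1.08 * 22.9) = 2036.55

2036.55 CFM


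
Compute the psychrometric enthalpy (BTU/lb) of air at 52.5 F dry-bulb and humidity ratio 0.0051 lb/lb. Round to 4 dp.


h = 0.24*52.5 + 0.0051*(1061+0.444*52.5) = 18.1300 BTU/lb

18.1300 BTU/lb


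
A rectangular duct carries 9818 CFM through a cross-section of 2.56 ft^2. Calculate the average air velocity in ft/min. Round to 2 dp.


V = 9818 / 2.56 = 3835.16 ft/min

3835.16 ft/min


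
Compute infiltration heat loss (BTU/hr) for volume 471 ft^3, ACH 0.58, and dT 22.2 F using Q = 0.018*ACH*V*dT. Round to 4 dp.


Q = 0.018 * 0.58 * 471 * 22.2 = 109.1627 BTU/hr

109.1627 BTU/hr


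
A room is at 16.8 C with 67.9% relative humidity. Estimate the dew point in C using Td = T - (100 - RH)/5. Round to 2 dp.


Td = 16.8 - (100-67.9)/5 = 10.38 C

10.38 C


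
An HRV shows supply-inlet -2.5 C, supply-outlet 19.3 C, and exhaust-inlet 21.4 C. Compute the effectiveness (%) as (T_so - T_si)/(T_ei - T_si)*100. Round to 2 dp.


eff = (19.3-(-2.5))/(21.4-(-2.5))*100 = 91.21 %

91.21 %


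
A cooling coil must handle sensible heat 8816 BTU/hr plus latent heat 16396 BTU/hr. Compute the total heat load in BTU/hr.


Qt = 8816 + 16396 = 25212 BTU/hr

25212 BTU/hr


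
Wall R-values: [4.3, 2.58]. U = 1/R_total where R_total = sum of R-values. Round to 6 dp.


R_total = 4.3 + 2.58 = 6.88
U = 1/6.88 = 0.145349

0.145349


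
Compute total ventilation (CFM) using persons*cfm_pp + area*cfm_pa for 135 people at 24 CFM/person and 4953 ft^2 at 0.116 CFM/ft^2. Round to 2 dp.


Total = 135*24 + 4953*0.116 = 3814.55 CFM

3814.55 CFM


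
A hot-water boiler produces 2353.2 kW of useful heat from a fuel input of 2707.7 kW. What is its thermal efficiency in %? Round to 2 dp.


eta = (2353.2/2707.7)*100 = 86.91 %

86.91 %


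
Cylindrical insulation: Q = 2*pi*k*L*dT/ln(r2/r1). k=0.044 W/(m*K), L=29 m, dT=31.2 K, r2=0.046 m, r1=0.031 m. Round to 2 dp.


Q = 2*pi*0.044*29*31.2/ln(0.046/0.031) = 633.82 W

633.82 W


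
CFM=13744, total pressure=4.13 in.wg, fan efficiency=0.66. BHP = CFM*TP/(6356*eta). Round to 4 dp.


BHP = 13744 * 4.13 / (6356 * 0.66) = 13.5312 hp

13.5312 hp


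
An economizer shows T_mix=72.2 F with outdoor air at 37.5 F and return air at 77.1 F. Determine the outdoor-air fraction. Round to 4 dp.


frac = (72.2 - 77.1) / (37.5 - 77.1) = 0.1237

0.1237


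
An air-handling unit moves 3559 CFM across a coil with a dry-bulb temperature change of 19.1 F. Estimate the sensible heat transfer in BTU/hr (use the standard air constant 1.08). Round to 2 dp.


Q = 1.08 * 3559 * 19.1 = 73415.05 BTU/hr

73415.05 BTU/hr


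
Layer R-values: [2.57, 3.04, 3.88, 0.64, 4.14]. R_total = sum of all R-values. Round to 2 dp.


R_total = 2.57 + 3.04 + 3.88 + 0.64 + 4.14 = 14.27

14.27


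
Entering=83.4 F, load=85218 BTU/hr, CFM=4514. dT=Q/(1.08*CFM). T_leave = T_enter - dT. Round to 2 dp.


dT = 85218/(1.08*4514) = 17.4802
T_leave = 83.4 - 17.4802 = 65.92 F

65.92 F


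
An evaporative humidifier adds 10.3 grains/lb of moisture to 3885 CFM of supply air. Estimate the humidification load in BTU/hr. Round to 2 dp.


Q = 0.68 * 3885 * 10.3 = 27210.54 BTU/hr

27210.54 BTU/hr


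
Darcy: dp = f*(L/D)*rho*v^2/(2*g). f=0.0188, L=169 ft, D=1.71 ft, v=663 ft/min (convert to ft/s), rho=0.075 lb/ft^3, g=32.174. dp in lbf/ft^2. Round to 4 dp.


v_fps = 663/60 = 11.05 ft/s
dp = 0.0188*(169/1.71)*0.075*11.05^2/(2*32.174) = 0.2644 lbf/ft^2

0.2644 lbf/ft^2


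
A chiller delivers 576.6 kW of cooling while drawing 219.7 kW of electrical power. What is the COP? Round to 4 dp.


COP = 576.6 / 219.7 = 2.6245

2.6245


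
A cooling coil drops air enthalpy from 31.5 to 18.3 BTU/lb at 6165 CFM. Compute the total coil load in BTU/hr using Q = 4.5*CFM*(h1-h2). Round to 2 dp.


Q = 4.5 * 6165 * (31.5 - 18.3) = 366201.00 BTU/hr

366201.00 BTU/hr


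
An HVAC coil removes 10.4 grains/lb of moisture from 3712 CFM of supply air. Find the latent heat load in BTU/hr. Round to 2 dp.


Q = 0.68 * 3712 * 10.4 = 26251.26 BTU/hr

26251.26 BTU/hr


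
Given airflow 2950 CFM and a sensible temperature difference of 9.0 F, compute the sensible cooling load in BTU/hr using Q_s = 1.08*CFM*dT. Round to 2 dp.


Q = 1.08 * 2950 * 9.0 = 28674.00 BTU/hr

28674.00 BTU/hr


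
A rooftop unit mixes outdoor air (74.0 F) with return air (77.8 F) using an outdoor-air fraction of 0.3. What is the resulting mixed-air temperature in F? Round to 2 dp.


T_mix = 0.3*74.0 + 0.7*77.8 = 76.66 F

76.66 F


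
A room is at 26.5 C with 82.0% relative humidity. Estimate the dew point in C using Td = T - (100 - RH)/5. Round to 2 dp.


Td = 26.5 - (100-82.0)/5 = 22.90 C

22.90 C


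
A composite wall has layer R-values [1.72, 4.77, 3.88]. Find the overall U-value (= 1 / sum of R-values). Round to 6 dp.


R_total = 1.72 + 4.77 + 3.88 = 10.37
U = 1/10.37 = 0.096432

0.096432


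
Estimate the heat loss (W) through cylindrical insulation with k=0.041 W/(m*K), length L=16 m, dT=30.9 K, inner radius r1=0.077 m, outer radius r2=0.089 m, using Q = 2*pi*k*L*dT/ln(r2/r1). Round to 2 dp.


Q = 2*pi*0.041*16*30.9/ln(0.089/0.077) = 879.39 W

879.39 W


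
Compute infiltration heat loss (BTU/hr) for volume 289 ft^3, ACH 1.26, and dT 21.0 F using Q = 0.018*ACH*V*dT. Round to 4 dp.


Q = 0.018 * 1.26 * 289 * 21.0 = 137.6449 BTU/hr

137.6449 BTU/hr


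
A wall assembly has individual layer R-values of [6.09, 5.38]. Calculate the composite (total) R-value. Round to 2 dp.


R_total = 6.09 + 5.38 = 11.47

11.47


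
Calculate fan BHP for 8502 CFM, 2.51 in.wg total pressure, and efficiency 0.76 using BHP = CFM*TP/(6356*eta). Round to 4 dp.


BHP = 8502 * 2.51 / (6356 * 0.76) = 4.4177 hp

4.4177 hp


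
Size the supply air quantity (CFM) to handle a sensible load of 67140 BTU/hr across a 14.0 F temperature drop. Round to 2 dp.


CFM = 67140 / (1.08 * 14.0) = 4440.48

4440.48 CFM


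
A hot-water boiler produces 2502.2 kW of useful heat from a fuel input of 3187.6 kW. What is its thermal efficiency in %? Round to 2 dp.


eta = (2502.2/3187.6)*100 = 78.50 %

78.50 %


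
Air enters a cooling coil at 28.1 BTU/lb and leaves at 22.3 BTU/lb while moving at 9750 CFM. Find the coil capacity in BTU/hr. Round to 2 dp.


Q = 4.5 * 9750 * (28.1 - 22.3) = 254475.00 BTU/hr

254475.00 BTU/hr


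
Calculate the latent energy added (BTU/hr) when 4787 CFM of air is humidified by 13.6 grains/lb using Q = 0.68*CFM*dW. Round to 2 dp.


Q = 0.68 * 4787 * 13.6 = 44270.18 BTU/hr

44270.18 BTU/hr


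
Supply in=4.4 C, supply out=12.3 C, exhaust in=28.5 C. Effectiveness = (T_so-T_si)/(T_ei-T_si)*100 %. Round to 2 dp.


eff = (12.3-4.4)/(28.5-4.4)*100 = 32.78 %

32.78 %


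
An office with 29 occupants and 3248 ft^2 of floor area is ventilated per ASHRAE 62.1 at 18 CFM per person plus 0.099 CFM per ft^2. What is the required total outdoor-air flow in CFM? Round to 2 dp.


Total = 29*18 + 3248*0.099 = 843.55 CFM

843.55 CFM


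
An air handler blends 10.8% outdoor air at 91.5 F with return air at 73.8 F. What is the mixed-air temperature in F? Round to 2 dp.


T_mix = 73.8 + (10.8/100)*(91.5-73.8) = 75.71 F

75.71 F


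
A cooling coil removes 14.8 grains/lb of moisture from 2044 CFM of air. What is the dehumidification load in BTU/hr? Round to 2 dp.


Q = 0.68 * 2044 * 14.8 = 20570.82 BTU/hr

20570.82 BTU/hr


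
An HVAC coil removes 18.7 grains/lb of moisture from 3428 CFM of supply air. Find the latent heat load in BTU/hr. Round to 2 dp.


Q = 0.68 * 3428 * 18.7 = 43590.45 BTU/hr

43590.45 BTU/hr


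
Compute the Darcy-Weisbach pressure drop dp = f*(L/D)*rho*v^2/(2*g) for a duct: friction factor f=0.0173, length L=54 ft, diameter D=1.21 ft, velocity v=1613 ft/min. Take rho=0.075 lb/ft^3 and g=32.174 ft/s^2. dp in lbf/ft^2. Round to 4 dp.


v_fps = 1613/60 = 26.8833 ft/s
dp = 0.0173*(54/1.21)*0.075*26.8833^2/(2*32.174) = 0.6503 lbf/ft^2

0.6503 lbf/ft^2


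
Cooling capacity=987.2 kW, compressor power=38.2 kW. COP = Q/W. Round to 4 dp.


COP = 987.2 / 38.2 = 25.8429

25.8429


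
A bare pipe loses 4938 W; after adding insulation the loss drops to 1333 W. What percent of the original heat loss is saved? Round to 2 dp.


Savings = ((4938-1333)/4938)*100 = 73.01 %

73.01 %


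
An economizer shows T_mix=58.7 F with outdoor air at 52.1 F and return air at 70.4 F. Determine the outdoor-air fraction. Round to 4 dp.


frac = (58.7 - 70.4) / (52.1 - 70.4) = 0.6393

0.6393


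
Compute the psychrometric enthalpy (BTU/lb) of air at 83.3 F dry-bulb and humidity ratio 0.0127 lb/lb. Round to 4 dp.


h = 0.24*83.3 + 0.0127*(1061+0.444*83.3) = 33.9364 BTU/lb

33.9364 BTU/lb


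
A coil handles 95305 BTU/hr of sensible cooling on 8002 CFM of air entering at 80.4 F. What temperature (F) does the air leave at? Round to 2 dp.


dT = 95305/(1.08*8002) = 11.0279
T_leave = 80.4 - 11.0279 = 69.37 F

69.37 F


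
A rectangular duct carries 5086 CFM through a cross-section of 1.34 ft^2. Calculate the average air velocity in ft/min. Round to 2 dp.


V = 5086 / 1.34 = 3795.52 ft/min

3795.52 ft/min


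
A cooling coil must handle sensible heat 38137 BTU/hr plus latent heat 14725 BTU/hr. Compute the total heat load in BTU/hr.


Qt = 38137 + 14725 = 52862 BTU/hr

52862 BTU/hr


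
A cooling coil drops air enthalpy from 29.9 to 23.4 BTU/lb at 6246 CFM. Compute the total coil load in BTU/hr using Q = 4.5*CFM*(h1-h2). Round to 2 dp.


Q = 4.5 * 6246 * (29.9 - 23.4) = 182695.50 BTU/hr

182695.50 BTU/hr


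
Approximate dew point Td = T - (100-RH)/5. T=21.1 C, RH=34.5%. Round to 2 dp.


Td = 21.1 - (100-34.5)/5 = 8.00 C

8.00 C


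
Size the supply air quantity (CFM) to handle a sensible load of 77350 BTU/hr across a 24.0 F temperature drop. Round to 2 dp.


CFM = 77350 / (1.08 * 24.0) = 2984.18

2984.18 CFM


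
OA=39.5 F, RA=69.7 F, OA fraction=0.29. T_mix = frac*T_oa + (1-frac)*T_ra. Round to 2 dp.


T_mix = 0.29*39.5 + 0.71*69.7 = 60.94 F

60.94 F


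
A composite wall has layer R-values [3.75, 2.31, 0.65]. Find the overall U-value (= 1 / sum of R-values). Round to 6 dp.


R_total = 3.75 + 2.31 + 0.65 = 6.71
U = 1/6.71 = 0.149031

0.149031


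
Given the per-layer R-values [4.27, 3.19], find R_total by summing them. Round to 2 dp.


R_total = 4.27 + 3.19 = 7.46

7.46


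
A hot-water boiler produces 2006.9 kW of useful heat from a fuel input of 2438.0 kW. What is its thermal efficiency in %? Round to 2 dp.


eta = (2006.9/2438.0)*100 = 82.32 %

82.32 %


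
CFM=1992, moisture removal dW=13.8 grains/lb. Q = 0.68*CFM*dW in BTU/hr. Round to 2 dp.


Q = 0.68 * 1992 * 13.8 = 18692.93 BTU/hr

18692.93 BTU/hr


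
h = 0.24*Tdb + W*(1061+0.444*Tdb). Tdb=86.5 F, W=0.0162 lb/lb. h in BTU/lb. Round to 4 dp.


h = 0.24*86.5 + 0.0162*(1061+0.444*86.5) = 38.5704 BTU/lb

38.5704 BTU/lb


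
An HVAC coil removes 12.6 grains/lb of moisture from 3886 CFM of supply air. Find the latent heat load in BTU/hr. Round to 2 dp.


Q = 0.68 * 3886 * 12.6 = 33295.25 BTU/hr

33295.25 BTU/hr


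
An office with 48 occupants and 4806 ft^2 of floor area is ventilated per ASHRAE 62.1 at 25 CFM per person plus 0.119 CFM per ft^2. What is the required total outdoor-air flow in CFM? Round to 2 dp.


Total = 48*25 + 4806*0.119 = 1771.91 CFM

1771.91 CFM


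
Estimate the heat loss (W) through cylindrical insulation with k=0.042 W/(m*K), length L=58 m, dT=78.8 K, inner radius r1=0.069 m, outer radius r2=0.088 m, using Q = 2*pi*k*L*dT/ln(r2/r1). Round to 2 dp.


Q = 2*pi*0.042*58*78.8/ln(0.088/0.069) = 4958.68 W

4958.68 W


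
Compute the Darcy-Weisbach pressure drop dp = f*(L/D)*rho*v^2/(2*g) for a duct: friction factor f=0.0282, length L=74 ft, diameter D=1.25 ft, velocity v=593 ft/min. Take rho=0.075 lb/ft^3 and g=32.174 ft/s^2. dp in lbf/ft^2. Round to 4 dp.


v_fps = 593/60 = 9.8833 ft/s
dp = 0.0282*(74/1.25)*0.075*9.8833^2/(2*32.174) = 0.1901 lbf/ft^2

0.1901 lbf/ft^2


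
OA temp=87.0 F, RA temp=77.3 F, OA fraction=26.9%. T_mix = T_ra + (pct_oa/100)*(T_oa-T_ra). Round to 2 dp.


T_mix = 77.3 + (26.9/100)*(87.0-77.3) = 79.91 F

79.91 F


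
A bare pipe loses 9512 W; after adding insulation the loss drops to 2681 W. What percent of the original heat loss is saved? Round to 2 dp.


Savings = ((9512-2681)/9512)*100 = 71.81 %

71.81 %


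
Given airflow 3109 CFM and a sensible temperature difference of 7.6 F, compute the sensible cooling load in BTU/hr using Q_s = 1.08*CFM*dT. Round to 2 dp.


Q = 1.08 * 3109 * 7.6 = 25518.67 BTU/hr

25518.67 BTU/hr


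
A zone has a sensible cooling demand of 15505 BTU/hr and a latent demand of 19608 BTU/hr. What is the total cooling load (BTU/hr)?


Qt = 15505 + 19608 = 35113 BTU/hr

35113 BTU/hr


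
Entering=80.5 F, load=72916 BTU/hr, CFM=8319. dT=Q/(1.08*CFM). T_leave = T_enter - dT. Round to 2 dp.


dT = 72916/(1.08*8319) = 8.1157
T_leave = 80.5 - 8.1157 = 72.38 F

72.38 F


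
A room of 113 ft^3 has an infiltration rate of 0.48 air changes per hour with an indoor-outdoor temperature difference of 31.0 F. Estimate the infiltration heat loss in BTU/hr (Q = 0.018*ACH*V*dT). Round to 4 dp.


Q = 0.018 * 0.48 * 113 * 31.0 = 30.2659 BTU/hr

30.2659 BTU/hr


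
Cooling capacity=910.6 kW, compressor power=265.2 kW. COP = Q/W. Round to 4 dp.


COP = 910.6 / 265.2 = 3.4336

3.4336


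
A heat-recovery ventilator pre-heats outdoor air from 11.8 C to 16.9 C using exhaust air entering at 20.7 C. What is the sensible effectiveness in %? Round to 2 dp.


eff = (16.9-11.8)/(20.7-11.8)*100 = 57.30 %

57.30 %


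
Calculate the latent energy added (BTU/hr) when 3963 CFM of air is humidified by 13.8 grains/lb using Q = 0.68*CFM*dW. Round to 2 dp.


Q = 0.68 * 3963 * 13.8 = 37188.79 BTU/hr

37188.79 BTU/hr


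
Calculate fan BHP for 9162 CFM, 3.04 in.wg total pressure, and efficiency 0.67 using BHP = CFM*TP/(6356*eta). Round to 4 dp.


BHP = 9162 * 3.04 / (6356 * 0.67) = 6.5404 hp

6.5404 hp


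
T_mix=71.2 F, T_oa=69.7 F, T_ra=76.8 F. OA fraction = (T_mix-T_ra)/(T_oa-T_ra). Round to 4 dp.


frac = (71.2 - 76.8) / (69.7 - 76.8) = 0.7887

0.7887


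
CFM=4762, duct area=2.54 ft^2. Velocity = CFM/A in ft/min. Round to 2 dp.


V = 4762 / 2.54 = 1874.80 ft/min

1874.80 ft/min


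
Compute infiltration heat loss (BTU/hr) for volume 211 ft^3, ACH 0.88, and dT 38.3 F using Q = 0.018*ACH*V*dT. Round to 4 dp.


Q = 0.018 * 0.88 * 211 * 38.3 = 128.0078 BTU/hr

128.0078 BTU/hr


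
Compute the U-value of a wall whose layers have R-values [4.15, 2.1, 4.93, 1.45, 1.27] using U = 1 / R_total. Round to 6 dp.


R_total = 4.15 + 2.1 + 4.93 + 1.45 + 1.27 = 13.90
U = 1/13.90 = 0.071942

0.071942


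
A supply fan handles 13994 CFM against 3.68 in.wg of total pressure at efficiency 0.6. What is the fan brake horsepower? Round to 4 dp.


BHP = 13994 * 3.68 / (6356 * 0.6) = 13.5038 hp

13.5038 hp


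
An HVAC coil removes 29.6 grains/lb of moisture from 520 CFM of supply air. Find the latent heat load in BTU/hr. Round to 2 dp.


Q = 0.68 * 520 * 29.6 = 10466.56 BTU/hr

10466.56 BTU/hr


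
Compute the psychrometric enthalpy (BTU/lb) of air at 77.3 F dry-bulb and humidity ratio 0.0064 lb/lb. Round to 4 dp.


h = 0.24*77.3 + 0.0064*(1061+0.444*77.3) = 25.5621 BTU/lb

25.5621 BTU/lb


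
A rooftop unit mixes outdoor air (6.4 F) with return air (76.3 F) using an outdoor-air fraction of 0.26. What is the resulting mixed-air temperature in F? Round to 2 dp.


T_mix = 0.26*6.4 + 0.74*76.3 = 58.13 F

58.13 F


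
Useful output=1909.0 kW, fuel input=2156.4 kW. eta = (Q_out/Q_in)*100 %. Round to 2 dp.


eta = (1909.0/2156.4)*100 = 88.53 %

88.53 %


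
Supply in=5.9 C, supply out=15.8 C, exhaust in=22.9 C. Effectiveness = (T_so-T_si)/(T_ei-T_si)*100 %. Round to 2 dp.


eff = (15.8-5.9)/(22.9-5.9)*100 = 58.24 %

58.24 %


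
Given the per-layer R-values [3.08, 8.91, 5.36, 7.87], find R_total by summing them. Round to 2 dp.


R_total = 3.08 + 8.91 + 5.36 + 7.87 = 25.22

25.22


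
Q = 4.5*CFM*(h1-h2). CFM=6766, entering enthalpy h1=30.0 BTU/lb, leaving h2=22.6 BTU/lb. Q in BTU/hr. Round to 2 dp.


Q = 4.5 * 6766 * (30.0 - 22.6) = 225307.80 BTU/hr

225307.80 BTU/hr


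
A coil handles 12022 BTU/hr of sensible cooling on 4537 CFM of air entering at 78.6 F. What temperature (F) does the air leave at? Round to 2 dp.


dT = 12022/(1.08*4537) = 2.4535
T_leave = 78.6 - 2.4535 = 76.15 F

76.15 F


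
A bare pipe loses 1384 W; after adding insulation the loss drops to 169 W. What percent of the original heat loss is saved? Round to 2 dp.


Savings = ((1384-169)/1384)*100 = 87.79 %

87.79 %


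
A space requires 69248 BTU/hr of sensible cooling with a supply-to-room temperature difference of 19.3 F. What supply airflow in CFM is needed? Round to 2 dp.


CFM = 69248 / (1.08 * 19.3) = 3322.20

3322.20 CFM


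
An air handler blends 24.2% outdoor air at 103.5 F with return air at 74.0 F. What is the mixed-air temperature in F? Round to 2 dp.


T_mix = 74.0 + (24.2/100)*(103.5-74.0) = 81.14 F

81.14 F


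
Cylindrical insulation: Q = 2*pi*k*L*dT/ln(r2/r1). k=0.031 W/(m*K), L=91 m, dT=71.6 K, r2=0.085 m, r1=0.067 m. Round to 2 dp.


Q = 2*pi*0.031*91*71.6/ln(0.085/0.067) = 5333.28 W

5333.28 W


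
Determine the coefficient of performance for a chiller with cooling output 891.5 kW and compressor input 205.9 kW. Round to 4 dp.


COP = 891.5 / 205.9 = 4.3298

4.3298


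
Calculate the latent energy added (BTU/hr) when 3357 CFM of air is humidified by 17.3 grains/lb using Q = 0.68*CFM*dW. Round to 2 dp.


Q = 0.68 * 3357 * 17.3 = 39491.75 BTU/hr

39491.75 BTU/hr


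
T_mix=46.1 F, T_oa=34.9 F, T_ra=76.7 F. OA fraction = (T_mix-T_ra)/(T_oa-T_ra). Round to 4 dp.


frac = (46.1 - 76.7) / (34.9 - 76.7) = 0.7321

0.7321


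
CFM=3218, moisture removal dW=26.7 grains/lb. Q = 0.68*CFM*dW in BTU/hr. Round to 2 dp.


Q = 0.68 * 3218 * 26.7 = 58426.01 BTU/hr

58426.01 BTU/hr


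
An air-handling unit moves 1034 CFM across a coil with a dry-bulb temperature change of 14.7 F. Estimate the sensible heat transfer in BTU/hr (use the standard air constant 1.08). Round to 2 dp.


Q = 1.08 * 1034 * 14.7 = 16415.78 BTU/hr

16415.78 BTU/hr


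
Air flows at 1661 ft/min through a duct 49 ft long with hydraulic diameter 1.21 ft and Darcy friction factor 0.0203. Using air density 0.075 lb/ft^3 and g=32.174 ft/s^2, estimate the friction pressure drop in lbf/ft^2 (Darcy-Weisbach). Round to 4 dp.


v_fps = 1661/60 = 27.6833 ft/s
dp = 0.0203*(49/1.21)*0.075*27.6833^2/(2*32.174) = 0.7343 lbf/ft^2

0.7343 lbf/ft^2


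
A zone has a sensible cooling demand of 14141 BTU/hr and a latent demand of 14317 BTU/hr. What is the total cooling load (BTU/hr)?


Qt = 14141 + 14317 = 28458 BTU/hr

28458 BTU/hr


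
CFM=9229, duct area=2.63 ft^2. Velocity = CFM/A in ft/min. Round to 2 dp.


V = 9229 / 2.63 = 3509.13 ft/min

3509.13 ft/min


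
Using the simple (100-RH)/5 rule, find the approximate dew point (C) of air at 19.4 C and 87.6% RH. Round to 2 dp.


Td = 19.4 - (100-87.6)/5 = 16.92 C

16.92 C


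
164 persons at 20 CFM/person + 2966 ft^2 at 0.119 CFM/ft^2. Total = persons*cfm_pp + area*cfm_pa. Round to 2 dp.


Total = 164*20 + 2966*0.119 = 3632.95 CFM

3632.95 CFM


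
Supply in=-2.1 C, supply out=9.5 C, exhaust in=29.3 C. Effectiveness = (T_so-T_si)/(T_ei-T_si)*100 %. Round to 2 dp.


eff = (9.5-(-2.1))/(29.3-(-2.1))*100 = 36.94 %

36.94 %


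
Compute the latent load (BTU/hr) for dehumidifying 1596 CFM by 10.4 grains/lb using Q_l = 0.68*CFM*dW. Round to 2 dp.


Q = 0.68 * 1596 * 10.4 = 11286.91 BTU/hr

11286.91 BTU/hr


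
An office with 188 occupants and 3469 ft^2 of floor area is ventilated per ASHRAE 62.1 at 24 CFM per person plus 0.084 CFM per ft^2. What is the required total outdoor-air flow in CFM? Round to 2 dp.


Total = 188*24 + 3469*0.084 = 4803.40 CFM

4803.40 CFM


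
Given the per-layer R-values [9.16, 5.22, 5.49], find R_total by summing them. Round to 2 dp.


R_total = 9.16 + 5.22 + 5.49 = 19.87

19.87


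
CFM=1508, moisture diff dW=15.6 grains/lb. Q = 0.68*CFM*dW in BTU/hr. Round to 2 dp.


Q = 0.68 * 1508 * 15.6 = 15996.86 BTU/hr

15996.86 BTU/hr


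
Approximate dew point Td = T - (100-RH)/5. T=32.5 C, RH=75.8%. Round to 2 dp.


Td = 32.5 - (100-75.8)/5 = 27.66 C

27.66 C


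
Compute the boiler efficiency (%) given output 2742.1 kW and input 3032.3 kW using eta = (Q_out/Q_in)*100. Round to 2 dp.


eta = (2742.1/3032.3)*100 = 90.43 %

90.43 %


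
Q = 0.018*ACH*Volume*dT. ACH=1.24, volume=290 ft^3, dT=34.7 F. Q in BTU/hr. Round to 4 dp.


Q = 0.018 * 1.24 * 290 * 34.7 = 224.6062 BTU/hr

224.6062 BTU/hr


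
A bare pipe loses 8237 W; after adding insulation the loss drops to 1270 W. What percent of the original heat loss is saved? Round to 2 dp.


Savings = ((8237-1270)/8237)*100 = 84.58 %

84.58 %


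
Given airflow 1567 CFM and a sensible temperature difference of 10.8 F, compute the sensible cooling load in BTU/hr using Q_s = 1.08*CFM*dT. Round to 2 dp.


Q = 1.08 * 1567 * 10.8 = 18277.49 BTU/hr

18277.49 BTU/hr


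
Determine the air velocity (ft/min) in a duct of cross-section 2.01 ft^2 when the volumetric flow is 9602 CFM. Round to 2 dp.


V = 9602 / 2.01 = 4777.11 ft/min

4777.11 ft/min


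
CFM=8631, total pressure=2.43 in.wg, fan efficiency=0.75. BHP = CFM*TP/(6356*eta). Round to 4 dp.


BHP = 8631 * 2.43 / (6356 * 0.75) = 4.3997 hp

4.3997 hp


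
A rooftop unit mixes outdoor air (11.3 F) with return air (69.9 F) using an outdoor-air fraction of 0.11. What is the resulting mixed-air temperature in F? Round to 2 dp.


T_mix = 0.11*11.3 + 0.89*69.9 = 63.45 F

63.45 F


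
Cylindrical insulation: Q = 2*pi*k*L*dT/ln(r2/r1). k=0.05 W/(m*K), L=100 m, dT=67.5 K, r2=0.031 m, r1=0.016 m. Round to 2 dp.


Q = 2*pi*0.05*100*67.5/ln(0.031/0.016) = 3206.20 W

3206.20 W


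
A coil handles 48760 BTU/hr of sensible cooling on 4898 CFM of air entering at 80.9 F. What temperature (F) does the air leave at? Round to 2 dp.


dT = 48760/(1.08*4898) = 9.2177
T_leave = 80.9 - 9.2177 = 71.68 F

71.68 F


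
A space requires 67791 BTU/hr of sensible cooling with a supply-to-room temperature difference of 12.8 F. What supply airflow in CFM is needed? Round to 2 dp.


CFM = 67791 / (1.08 * 12.8) = 4903.86

4903.86 CFM


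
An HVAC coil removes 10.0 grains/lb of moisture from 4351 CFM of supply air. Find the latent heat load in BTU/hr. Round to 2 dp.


Q = 0.68 * 4351 * 10.0 = 29586.80 BTU/hr

29586.80 BTU/hr


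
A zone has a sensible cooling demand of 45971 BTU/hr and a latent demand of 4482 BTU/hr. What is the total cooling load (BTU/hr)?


Qt = 45971 + 4482 = 50453 BTU/hr

50453 BTU/hr


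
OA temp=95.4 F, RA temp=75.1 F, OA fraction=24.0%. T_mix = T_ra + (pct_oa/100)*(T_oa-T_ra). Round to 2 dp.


T_mix = 75.1 + (24.0/100)*(95.4-75.1) = 79.97 F

79.97 F


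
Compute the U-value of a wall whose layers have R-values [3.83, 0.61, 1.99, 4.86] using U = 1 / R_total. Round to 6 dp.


R_total = 3.83 + 0.61 + 1.99 + 4.86 = 11.29
U = 1/11.29 = 0.088574

0.088574


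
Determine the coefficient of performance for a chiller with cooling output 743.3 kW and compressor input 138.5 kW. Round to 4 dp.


COP = 743.3 / 138.5 = 5.3668

5.3668


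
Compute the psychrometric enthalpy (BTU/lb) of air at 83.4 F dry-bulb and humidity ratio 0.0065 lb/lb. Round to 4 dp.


h = 0.24*83.4 + 0.0065*(1061+0.444*83.4) = 27.1532 BTU/lb

27.1532 BTU/lb


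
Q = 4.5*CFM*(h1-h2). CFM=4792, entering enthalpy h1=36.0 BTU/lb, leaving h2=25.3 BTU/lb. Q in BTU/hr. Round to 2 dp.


Q = 4.5 * 4792 * (36.0 - 25.3) = 230734.80 BTU/hr

230734.80 BTU/hr


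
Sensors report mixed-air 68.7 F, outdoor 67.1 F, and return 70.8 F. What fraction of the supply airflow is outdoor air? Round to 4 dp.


frac = (68.7 - 70.8) / (67.1 - 70.8) = 0.5676

0.5676


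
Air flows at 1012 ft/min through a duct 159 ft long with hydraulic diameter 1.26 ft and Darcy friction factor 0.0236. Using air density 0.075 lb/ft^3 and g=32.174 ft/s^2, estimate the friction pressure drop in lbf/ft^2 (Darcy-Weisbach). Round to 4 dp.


v_fps = 1012/60 = 16.8667 ft/s
dp = 0.0236*(159/1.26)*0.075*16.8667^2/(2*32.174) = 0.9875 lbf/ft^2

0.9875 lbf/ft^2


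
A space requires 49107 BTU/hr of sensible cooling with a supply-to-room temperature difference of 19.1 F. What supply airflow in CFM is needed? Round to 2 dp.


CFM = 49107 / (1.08 * 19.1) = 2380.60

2380.60 CFM


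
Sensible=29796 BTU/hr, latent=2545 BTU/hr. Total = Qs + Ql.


Qt = 29796 + 2545 = 32341 BTU/hr

32341 BTU/hr


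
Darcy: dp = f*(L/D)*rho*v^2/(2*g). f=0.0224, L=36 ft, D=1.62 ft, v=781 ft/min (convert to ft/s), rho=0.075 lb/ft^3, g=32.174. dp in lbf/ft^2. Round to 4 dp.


v_fps = 781/60 = 13.0167 ft/s
dp = 0.0224*(36/1.62)*0.075*13.0167^2/(2*32.174) = 0.0983 lbf/ft^2

0.0983 lbf/ft^2


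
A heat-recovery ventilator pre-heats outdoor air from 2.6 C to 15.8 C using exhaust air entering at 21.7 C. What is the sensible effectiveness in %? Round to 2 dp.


eff = (15.8-2.6)/(21.7-2.6)*100 = 69.11 %

69.11 %


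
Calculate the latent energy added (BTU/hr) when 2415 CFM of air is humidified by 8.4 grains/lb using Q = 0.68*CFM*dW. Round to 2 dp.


Q = 0.68 * 2415 * 8.4 = 13794.48 BTU/hr

13794.48 BTU/hr


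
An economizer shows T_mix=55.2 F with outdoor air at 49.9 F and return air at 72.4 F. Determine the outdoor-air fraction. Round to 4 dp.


frac = (55.2 - 72.4) / (49.9 - 72.4) = 0.7644

0.7644


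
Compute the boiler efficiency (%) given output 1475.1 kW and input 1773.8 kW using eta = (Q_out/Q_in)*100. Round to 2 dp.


eta = (1475.1/1773.8)*100 = 83.16 %

83.16 %


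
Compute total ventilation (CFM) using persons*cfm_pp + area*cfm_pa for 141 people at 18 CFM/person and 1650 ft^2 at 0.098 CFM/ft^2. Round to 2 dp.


Total = 141*18 + 1650*0.098 = 2699.70 CFM

2699.70 CFM


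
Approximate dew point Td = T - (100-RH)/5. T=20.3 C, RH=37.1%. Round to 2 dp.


Td = 20.3 - (100-37.1)/5 = 7.72 C

7.72 C


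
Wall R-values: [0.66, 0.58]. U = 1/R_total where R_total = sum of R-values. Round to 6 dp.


R_total = 0.66 + 0.58 = 1.24
U = 1/1.24 = 0.806452

0.806452


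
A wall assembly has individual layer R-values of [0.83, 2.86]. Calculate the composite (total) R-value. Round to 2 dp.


R_total = 0.83 + 2.86 = 3.69

3.69


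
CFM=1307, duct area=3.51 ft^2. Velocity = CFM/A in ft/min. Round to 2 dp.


V = 1307 / 3.51 = 372.36 ft/min

372.36 ft/min


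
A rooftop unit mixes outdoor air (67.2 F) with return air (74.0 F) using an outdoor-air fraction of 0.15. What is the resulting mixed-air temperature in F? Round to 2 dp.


T_mix = 0.15*67.2 + 0.85*74.0 = 72.98 F

72.98 F


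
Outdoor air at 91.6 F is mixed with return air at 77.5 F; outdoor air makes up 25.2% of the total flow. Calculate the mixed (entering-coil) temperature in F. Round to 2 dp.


T_mix = 77.5 + (25.2/100)*(91.6-77.5) = 81.05 F

81.05 F


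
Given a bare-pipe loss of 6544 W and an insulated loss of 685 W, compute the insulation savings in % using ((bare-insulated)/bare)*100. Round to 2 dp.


Savings = ((6544-685)/6544)*100 = 89.53 %

89.53 %


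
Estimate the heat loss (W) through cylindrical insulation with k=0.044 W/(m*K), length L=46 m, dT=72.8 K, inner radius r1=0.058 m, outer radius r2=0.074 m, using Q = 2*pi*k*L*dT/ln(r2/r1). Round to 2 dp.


Q = 2*pi*0.044*46*72.8/ln(0.074/0.058) = 3800.19 W

3800.19 W


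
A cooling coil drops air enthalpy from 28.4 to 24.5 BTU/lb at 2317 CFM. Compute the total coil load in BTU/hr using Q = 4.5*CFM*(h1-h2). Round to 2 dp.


Q = 4.5 * 2317 * (28.4 - 24.5) = 40663.35 BTU/hr

40663.35 BTU/hr


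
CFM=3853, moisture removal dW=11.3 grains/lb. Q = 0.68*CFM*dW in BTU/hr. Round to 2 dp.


Q = 0.68 * 3853 * 11.3 = 29606.45 BTU/hr

29606.45 BTU/hr


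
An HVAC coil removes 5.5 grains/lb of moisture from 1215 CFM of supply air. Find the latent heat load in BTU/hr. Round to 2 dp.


Q = 0.68 * 1215 * 5.5 = 4544.10 BTU/hr

4544.10 BTU/hr


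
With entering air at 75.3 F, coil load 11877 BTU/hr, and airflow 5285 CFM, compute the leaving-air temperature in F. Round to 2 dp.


dT = 11877/(1.08*5285) = 2.0808
T_leave = 75.3 - 2.0808 = 73.22 F

73.22 F


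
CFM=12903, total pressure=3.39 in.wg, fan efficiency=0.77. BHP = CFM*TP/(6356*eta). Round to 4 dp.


BHP = 12903 * 3.39 / (6356 * 0.77) = 8.9375 hp

8.9375 hp


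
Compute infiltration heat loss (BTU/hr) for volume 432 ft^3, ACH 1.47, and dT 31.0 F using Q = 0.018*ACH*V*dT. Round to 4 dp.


Q = 0.018 * 1.47 * 432 * 31.0 = 354.3523 BTU/hr

354.3523 BTU/hr


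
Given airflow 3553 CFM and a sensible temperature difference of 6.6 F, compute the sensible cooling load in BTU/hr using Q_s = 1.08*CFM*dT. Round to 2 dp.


Q = 1.08 * 3553 * 6.6 = 25325.78 BTU/hr

25325.78 BTU/hr


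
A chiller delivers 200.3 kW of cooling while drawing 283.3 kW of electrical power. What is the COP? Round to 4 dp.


COP = 200.3 / 283.3 = 0.7070

0.7070


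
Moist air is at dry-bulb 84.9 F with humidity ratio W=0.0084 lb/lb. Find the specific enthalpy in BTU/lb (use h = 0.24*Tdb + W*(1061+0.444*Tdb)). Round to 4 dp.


h = 0.24*84.9 + 0.0084*(1061+0.444*84.9) = 29.6050 BTU/lb

29.6050 BTU/lb


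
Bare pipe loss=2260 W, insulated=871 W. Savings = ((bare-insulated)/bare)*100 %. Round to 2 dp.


Savings = ((2260-871)/2260)*100 = 61.46 %

61.46 %


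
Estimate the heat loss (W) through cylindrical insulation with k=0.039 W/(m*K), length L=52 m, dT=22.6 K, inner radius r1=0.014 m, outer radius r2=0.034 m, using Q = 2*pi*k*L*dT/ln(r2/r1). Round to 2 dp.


Q = 2*pi*0.039*52*22.6/ln(0.034/0.014) = 324.55 W

324.55 W


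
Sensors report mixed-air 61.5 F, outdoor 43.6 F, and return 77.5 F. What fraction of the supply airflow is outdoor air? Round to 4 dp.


frac = (61.5 - 77.5) / (43.6 - 77.5) = 0.4720

0.4720


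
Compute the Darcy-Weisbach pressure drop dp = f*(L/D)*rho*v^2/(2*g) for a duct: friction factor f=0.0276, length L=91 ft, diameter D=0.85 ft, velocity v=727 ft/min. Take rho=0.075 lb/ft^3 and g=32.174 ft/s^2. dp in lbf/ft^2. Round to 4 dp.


v_fps = 727/60 = 12.1167 ft/s
dp = 0.0276*(91/0.85)*0.075*12.1167^2/(2*32.174) = 0.5056 lbf/ft^2

0.5056 lbf/ft^2


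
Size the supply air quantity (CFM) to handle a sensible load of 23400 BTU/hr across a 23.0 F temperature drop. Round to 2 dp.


CFM = 23400 / (1.08 * 23.0) = 942.03

942.03 CFM


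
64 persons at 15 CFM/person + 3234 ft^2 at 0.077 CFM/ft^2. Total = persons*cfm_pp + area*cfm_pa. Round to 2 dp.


Total = 64*15 + 3234*0.077 = 1209.02 CFM

1209.02 CFM


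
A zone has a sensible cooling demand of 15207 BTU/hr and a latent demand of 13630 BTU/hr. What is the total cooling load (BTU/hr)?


Qt = 15207 + 13630 = 28837 BTU/hr

28837 BTU/hr


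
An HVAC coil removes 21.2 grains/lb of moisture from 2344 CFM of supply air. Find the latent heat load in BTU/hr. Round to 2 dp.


Q = 0.68 * 2344 * 21.2 = 33791.10 BTU/hr

33791.10 BTU/hr


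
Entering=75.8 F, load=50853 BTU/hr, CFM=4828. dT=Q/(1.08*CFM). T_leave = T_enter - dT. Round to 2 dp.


dT = 50853/(1.08*4828) = 9.7527
T_leave = 75.8 - 9.7527 = 66.05 F

66.05 F


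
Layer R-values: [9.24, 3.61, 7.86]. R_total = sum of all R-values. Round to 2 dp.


R_total = 9.24 + 3.61 + 7.86 = 20.71

20.71


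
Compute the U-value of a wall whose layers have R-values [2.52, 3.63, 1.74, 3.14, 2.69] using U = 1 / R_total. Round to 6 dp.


R_total = 2.52 + 3.63 + 1.74 + 3.14 + 2.69 = 13.72
U = 1/13.72 = 0.072886

0.072886


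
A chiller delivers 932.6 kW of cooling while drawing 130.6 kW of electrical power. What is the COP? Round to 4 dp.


COP = 932.6 / 130.6 = 7.1409

7.1409


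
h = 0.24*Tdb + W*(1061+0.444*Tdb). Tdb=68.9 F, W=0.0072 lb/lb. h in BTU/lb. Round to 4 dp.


h = 0.24*68.9 + 0.0072*(1061+0.444*68.9) = 24.3955 BTU/lb

24.3955 BTU/lb


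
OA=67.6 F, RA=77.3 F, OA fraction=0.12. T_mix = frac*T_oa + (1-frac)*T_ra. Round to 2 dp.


T_mix = 0.12*67.6 + 0.88*77.3 = 76.14 F

76.14 F


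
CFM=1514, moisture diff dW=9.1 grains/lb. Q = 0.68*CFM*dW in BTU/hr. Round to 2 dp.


Q = 0.68 * 1514 * 9.1 = 9368.63 BTU/hr

9368.63 BTU/hr


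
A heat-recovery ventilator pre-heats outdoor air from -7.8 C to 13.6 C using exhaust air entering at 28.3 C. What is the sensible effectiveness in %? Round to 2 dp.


eff = (13.6-(-7.8))/(28.3-(-7.8))*100 = 59.28 %

59.28 %
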